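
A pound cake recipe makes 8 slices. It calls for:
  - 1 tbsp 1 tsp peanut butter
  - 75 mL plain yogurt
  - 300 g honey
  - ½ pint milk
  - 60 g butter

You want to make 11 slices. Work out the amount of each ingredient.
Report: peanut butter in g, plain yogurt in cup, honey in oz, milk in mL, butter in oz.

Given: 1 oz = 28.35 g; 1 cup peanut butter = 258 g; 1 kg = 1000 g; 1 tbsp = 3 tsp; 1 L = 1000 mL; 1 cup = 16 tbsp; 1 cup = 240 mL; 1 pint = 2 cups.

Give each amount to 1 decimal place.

Scaling factor: 11/8 = 1.375.
peanut butter: (1 tbsp + 1 tsp = 4/3 tbsp) × 11/8 ÷ 16 tbsp/cup × 258 g/cup ≈ 29.6 g
plain yogurt: 75 mL × 11/8 ÷ 240 mL/cup ≈ 0.4 cup
honey: 300 g × 11/8 ÷ 28.35 g/oz ≈ 14.6 oz
milk: 0.5 pint × 11/8 × 2 cup/pint × 240 mL/cup = 330.0 mL
butter: 60 g × 11/8 ÷ 28.35 g/oz ≈ 2.9 oz

peanut butter: 29.6 g; plain yogurt: 0.4 cup; honey: 14.6 oz; milk: 330.0 mL; butter: 2.9 oz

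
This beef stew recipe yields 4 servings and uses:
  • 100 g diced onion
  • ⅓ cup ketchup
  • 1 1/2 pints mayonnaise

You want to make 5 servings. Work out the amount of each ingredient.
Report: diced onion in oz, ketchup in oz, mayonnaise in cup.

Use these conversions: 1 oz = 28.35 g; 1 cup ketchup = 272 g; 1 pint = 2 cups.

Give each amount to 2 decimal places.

Scaling factor: 5/4 = 1.25.
diced onion: 100 g × 5/4 ÷ 28.35 g/oz ≈ 4.41 oz
ketchup: 1/3 cup × 5/4 × 272 g/cup ÷ 28.35 g/oz ≈ 4.00 oz
mayonnaise: 1.5 pint × 5/4 × 2 cup/pint = 3.75 cup

diced onion: 4.41 oz; ketchup: 4.00 oz; mayonnaise: 3.75 cup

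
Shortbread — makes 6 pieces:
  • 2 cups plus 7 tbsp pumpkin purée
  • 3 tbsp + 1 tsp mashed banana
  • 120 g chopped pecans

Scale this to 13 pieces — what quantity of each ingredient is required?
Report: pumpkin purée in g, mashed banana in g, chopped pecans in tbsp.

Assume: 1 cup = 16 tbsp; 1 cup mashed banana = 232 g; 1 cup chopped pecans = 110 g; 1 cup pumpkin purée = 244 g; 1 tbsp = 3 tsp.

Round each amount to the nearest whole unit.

Scaling factor: 13/6.
pumpkin purée: (2 cup + 7 tbsp = 2.4375 cup) × 13/6 × 244 g/cup ≈ 1289 g
mashed banana: (3 tbsp + 1 tsp = 10/3 tbsp) × 13/6 ÷ 16 tbsp/cup × 232 g/cup ≈ 105 g
chopped pecans: 120 g × 13/6 ÷ 110 g/cup × 16 tbsp/cup ≈ 38 tbsp

pumpkin purée: 1289 g; mashed banana: 105 g; chopped pecans: 38 tbsp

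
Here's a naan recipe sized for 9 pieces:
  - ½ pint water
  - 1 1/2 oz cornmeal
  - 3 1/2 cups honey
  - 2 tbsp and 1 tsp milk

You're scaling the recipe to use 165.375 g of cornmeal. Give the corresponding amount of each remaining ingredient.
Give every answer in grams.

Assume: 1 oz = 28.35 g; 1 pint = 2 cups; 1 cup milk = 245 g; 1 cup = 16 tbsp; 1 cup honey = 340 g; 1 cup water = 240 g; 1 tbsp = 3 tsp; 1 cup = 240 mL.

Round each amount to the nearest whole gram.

The original recipe has 42.525 g of cornmeal, so the scaling factor is 165.375 ÷ 42.525 = 35/9.
water: 0.5 pint × 35/9 × 2 cup/pint × 240 g/cup ≈ 933 g
honey: 3.5 cup × 35/9 × 340 g/cup ≈ 4628 g
milk: (2 tbsp + 1 tsp = 7/3 tbsp) × 35/9 ÷ 16 tbsp/cup × 245 g/cup ≈ 139 g

water: 933 g; honey: 4628 g; milk: 139 g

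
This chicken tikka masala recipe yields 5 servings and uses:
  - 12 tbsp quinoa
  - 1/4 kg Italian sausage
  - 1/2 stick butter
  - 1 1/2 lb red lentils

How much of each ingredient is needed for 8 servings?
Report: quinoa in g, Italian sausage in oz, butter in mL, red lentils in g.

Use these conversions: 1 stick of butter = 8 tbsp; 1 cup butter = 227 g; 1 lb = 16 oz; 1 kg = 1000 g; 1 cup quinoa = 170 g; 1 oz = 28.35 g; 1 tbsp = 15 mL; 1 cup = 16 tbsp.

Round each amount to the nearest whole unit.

quinoa: 204 g; Italian sausage: 14 oz; butter: 96 mL; red lentils: 1089 g

Scaling factor: 8/5 = 1.6.
quinoa: 12 tbsp × 8/5 ÷ 16 tbsp/cup × 170 g/cup = 204 g
Italian sausage: 0.25 kg × 8/5 × 1000 g/kg ÷ 28.35 g/oz ≈ 14 oz
butter: 0.5 stick × 8/5 × 8 tbsp/stick × 15 mL/tbsp = 96 mL
red lentils: 1.5 lb × 8/5 × 16 oz/lb × 28.35 g/oz ≈ 1089 g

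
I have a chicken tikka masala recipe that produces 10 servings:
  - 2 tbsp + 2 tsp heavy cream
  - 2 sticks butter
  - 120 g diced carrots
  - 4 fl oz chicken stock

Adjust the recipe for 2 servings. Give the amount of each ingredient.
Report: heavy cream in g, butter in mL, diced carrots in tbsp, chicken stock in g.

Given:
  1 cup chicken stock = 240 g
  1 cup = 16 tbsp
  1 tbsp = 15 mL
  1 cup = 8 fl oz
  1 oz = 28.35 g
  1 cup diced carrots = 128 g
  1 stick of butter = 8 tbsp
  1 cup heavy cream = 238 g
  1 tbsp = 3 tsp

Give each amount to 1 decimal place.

Scaling factor: 2/10 = 1/5 = 0.2.
heavy cream: (2 tbsp + 2 tsp = 8/3 tbsp) × 1/5 ÷ 16 tbsp/cup × 238 g/cup ≈ 7.9 g
butter: 2 stick × 1/5 × 8 tbsp/stick × 15 mL/tbsp = 48.0 mL
diced carrots: 120 g × 1/5 ÷ 128 g/cup × 16 tbsp/cup = 3.0 tbsp
chicken stock: 4 fl oz × 1/5 ÷ 8 fl oz/cup × 240 g/cup = 24.0 g

heavy cream: 7.9 g; butter: 48.0 mL; diced carrots: 3.0 tbsp; chicken stock: 24.0 g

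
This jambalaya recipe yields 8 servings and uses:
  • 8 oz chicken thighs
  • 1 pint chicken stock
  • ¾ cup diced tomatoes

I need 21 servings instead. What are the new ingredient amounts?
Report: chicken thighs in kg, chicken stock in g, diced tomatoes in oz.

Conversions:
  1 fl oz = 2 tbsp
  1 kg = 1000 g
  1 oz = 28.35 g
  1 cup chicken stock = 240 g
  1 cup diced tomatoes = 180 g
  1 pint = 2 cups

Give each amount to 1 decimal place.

chicken thighs: 0.6 kg; chicken stock: 1260.0 g; diced tomatoes: 12.5 oz

Scaling factor: 21/8 = 2.625.
chicken thighs: 8 oz × 21/8 × 28.35 g/oz ÷ 1000 g/kg ≈ 0.6 kg
chicken stock: 1 pint × 21/8 × 2 cup/pint × 240 g/cup = 1260.0 g
diced tomatoes: 0.75 cup × 21/8 × 180 g/cup ÷ 28.35 g/oz = 12.5 oz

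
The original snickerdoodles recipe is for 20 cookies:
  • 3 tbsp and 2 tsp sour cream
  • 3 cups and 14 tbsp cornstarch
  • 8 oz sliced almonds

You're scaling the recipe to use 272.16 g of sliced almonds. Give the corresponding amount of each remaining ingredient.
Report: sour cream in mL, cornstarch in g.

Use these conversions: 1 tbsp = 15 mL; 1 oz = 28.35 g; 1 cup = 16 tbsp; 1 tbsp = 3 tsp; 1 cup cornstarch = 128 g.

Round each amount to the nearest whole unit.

The original recipe has 226.8 g of sliced almonds, so the scaling factor is 272.16 ÷ 226.8 = 6/5 = 1.2.
sour cream: (3 tbsp + 2 tsp = 11/3 tbsp) × 6/5 × 15 mL/tbsp = 66 mL
cornstarch: (3 cup + 14 tbsp = 3.875 cup) × 6/5 × 128 g/cup ≈ 595 g

sour cream: 66 mL; cornstarch: 595 g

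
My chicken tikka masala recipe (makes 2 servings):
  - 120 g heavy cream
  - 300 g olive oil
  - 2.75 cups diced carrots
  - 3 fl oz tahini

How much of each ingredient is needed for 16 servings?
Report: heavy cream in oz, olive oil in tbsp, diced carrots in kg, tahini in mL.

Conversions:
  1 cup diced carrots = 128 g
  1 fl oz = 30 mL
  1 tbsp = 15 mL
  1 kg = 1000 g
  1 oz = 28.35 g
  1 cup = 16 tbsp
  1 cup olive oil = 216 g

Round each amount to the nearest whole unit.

Scaling factor: 16/2 = 8.
heavy cream: 120 g × 8 ÷ 28.35 g/oz ≈ 34 oz
olive oil: 300 g × 8 ÷ 216 g/cup × 16 tbsp/cup ≈ 178 tbsp
diced carrots: 2.75 cup × 8 × 128 g/cup ÷ 1000 g/kg ≈ 3 kg
tahini: 3 fl oz × 8 × 30 mL/fl oz = 720 mL

heavy cream: 34 oz; olive oil: 178 tbsp; diced carrots: 3 kg; tahini: 720 mL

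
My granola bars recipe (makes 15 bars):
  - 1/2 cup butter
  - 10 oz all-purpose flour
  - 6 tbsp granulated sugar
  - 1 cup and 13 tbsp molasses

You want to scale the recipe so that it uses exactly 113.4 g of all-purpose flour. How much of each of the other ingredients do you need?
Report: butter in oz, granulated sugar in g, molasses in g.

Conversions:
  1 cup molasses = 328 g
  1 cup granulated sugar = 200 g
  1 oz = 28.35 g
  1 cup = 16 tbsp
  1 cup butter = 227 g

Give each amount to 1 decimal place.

The original recipe has 283.5 g of all-purpose flour, so the scaling factor is 113.4 ÷ 283.5 = 2/5 = 0.4.
butter: 0.5 cup × 2/5 × 227 g/cup ÷ 28.35 g/oz ≈ 1.6 oz
granulated sugar: 6 tbsp × 2/5 ÷ 16 tbsp/cup × 200 g/cup = 30.0 g
molasses: (1 cup + 13 tbsp = 1.8125 cup) × 2/5 × 328 g/cup = 237.8 g

butter: 1.6 oz; granulated sugar: 30.0 g; molasses: 237.8 g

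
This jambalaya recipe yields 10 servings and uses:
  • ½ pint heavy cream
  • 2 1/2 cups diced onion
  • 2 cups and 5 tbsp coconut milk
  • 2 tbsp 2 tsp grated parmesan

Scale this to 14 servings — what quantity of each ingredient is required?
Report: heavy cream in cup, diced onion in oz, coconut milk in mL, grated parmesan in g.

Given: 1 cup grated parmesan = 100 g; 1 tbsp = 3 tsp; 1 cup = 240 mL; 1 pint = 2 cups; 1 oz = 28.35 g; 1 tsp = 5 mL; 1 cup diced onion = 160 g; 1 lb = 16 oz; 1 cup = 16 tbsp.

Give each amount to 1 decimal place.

heavy cream: 1.4 cup; diced onion: 19.8 oz; coconut milk: 777.0 mL; grated parmesan: 23.3 g

Scaling factor: 14/10 = 7/5 = 1.4.
heavy cream: 0.5 pint × 7/5 × 2 cup/pint = 1.4 cup
diced onion: 2.5 cup × 7/5 × 160 g/cup ÷ 28.35 g/oz ≈ 19.8 oz
coconut milk: (2 cup + 5 tbsp = 2.3125 cup) × 7/5 × 240 mL/cup = 777.0 mL
grated parmesan: (2 tbsp + 2 tsp = 8/3 tbsp) × 7/5 ÷ 16 tbsp/cup × 100 g/cup ≈ 23.3 g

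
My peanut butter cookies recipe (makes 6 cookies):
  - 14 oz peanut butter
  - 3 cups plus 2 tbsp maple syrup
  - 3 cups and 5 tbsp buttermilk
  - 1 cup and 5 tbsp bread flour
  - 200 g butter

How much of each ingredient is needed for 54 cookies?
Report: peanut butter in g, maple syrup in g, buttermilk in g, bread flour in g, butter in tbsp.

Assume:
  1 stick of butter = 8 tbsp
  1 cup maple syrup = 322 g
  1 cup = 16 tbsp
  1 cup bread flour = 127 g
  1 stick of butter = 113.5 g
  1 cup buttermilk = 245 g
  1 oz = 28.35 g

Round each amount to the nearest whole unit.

Scaling factor: 54/6 = 9.
peanut butter: 14 oz × 9 × 28.35 g/oz ≈ 3572 g
maple syrup: (3 cup + 2 tbsp = 3.125 cup) × 9 × 322 g/cup ≈ 9056 g
buttermilk: (3 cup + 5 tbsp = 3.3125 cup) × 9 × 245 g/cup ≈ 7304 g
bread flour: (1 cup + 5 tbsp = 1.3125 cup) × 9 × 127 g/cup ≈ 1500 g
butter: 200 g × 9 ÷ 113.5 g/stick × 8 tbsp/stick ≈ 127 tbsp

peanut butter: 3572 g; maple syrup: 9056 g; buttermilk: 7304 g; bread flour: 1500 g; butter: 127 tbsp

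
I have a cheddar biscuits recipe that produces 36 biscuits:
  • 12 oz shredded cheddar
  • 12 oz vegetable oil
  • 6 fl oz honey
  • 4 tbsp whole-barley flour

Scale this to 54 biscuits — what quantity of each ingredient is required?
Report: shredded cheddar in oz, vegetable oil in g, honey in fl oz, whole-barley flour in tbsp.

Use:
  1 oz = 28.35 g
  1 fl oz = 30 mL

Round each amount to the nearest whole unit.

shredded cheddar: 18 oz; vegetable oil: 510 g; honey: 9 fl oz; whole-barley flour: 6 tbsp

Scaling factor: 54/36 = 3/2 = 1.5.
shredded cheddar: 12 oz × 3/2 = 18 oz
vegetable oil: 12 oz × 3/2 × 28.35 g/oz ≈ 510 g
honey: 6 fl oz × 3/2 = 9 fl oz
whole-barley flour: 4 tbsp × 3/2 = 6 tbsp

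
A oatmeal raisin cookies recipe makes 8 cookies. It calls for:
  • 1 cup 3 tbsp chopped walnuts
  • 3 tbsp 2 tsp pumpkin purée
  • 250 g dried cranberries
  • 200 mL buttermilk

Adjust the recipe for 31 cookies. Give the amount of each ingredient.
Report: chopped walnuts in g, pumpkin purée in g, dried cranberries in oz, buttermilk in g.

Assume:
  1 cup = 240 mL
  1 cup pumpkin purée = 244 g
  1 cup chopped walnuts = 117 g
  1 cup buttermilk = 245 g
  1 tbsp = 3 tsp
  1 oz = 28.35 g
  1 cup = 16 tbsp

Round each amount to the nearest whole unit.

Scaling factor: 31/8 = 3.875.
chopped walnuts: (1 cup + 3 tbsp = 1.1875 cup) × 31/8 × 117 g/cup ≈ 538 g
pumpkin purée: (3 tbsp + 2 tsp = 11/3 tbsp) × 31/8 ÷ 16 tbsp/cup × 244 g/cup ≈ 217 g
dried cranberries: 250 g × 31/8 ÷ 28.35 g/oz ≈ 34 oz
buttermilk: 200 mL × 31/8 ÷ 240 mL/cup × 245 g/cup ≈ 791 g

chopped walnuts: 538 g; pumpkin purée: 217 g; dried cranberries: 34 oz; buttermilk: 791 g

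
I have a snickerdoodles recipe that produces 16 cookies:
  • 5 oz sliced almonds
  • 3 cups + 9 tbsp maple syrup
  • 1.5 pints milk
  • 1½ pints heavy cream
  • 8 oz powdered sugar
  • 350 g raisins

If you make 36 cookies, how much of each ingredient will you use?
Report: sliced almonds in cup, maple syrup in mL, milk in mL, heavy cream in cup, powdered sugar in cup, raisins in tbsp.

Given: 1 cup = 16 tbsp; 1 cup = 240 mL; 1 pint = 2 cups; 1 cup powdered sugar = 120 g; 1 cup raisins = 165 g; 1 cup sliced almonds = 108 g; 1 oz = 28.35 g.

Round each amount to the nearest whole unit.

Scaling factor: 36/16 = 9/4 = 2.25.
sliced almonds: 5 oz × 9/4 × 28.35 g/oz ÷ 108 g/cup ≈ 3 cup
maple syrup: (3 cup + 9 tbsp = 3.5625 cup) × 9/4 × 240 mL/cup ≈ 1924 mL
milk: 1.5 pint × 9/4 × 2 cup/pint × 240 mL/cup = 1620 mL
heavy cream: 1.5 pint × 9/4 × 2 cup/pint ≈ 7 cup
powdered sugar: 8 oz × 9/4 × 28.35 g/oz ÷ 120 g/cup ≈ 4 cup
raisins: 350 g × 9/4 ÷ 165 g/cup × 16 tbsp/cup ≈ 76 tbsp

sliced almonds: 3 cup; maple syrup: 1924 mL; milk: 1620 mL; heavy cream: 7 cup; powdered sugar: 4 cup; raisins: 76 tbsp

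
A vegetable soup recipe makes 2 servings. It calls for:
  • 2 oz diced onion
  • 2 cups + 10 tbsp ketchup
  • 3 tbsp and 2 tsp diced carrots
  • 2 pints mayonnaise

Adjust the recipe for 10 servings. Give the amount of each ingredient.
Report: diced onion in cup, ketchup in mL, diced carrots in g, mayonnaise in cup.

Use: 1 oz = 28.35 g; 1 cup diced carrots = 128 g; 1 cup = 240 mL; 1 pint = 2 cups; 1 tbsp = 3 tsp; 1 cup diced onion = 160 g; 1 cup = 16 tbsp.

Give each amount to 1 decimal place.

diced onion: 1.8 cup; ketchup: 3150.0 mL; diced carrots: 146.7 g; mayonnaise: 20.0 cup

Scaling factor: 10/2 = 5.
diced onion: 2 oz × 5 × 28.35 g/oz ÷ 160 g/cup ≈ 1.8 cup
ketchup: (2 cup + 10 tbsp = 2.625 cup) × 5 × 240 mL/cup = 3150.0 mL
diced carrots: (3 tbsp + 2 tsp = 11/3 tbsp) × 5 ÷ 16 tbsp/cup × 128 g/cup ≈ 146.7 g
mayonnaise: 2 pint × 5 × 2 cup/pint = 20.0 cup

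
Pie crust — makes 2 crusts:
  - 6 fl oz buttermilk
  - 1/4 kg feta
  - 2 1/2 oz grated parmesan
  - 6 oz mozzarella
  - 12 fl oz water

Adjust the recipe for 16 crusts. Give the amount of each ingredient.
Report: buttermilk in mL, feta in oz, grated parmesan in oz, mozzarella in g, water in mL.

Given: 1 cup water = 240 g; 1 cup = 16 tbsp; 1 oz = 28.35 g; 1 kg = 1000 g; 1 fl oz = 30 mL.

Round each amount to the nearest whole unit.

buttermilk: 1440 mL; feta: 71 oz; grated parmesan: 20 oz; mozzarella: 1361 g; water: 2880 mL

Scaling factor: 16/2 = 8.
buttermilk: 6 fl oz × 8 × 30 mL/fl oz = 1440 mL
feta: 0.25 kg × 8 × 1000 g/kg ÷ 28.35 g/oz ≈ 71 oz
grated parmesan: 2.5 oz × 8 = 20 oz
mozzarella: 6 oz × 8 × 28.35 g/oz ≈ 1361 g
water: 12 fl oz × 8 × 30 mL/fl oz = 2880 mL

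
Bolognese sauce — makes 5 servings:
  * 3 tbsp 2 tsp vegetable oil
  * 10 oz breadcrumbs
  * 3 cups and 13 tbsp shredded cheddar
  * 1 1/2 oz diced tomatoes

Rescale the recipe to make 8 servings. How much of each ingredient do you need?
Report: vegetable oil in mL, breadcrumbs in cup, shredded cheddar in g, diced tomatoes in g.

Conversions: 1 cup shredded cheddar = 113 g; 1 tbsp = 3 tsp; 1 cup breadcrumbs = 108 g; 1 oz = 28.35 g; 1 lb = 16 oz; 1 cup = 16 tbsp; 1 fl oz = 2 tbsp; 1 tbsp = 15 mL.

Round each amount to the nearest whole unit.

Scaling factor: 8/5 = 1.6.
vegetable oil: (3 tbsp + 2 tsp = 11/3 tbsp) × 8/5 × 15 mL/tbsp = 88 mL
breadcrumbs: 10 oz × 8/5 × 28.35 g/oz ÷ 108 g/cup ≈ 4 cup
shredded cheddar: (3 cup + 13 tbsp = 3.8125 cup) × 8/5 × 113 g/cup ≈ 689 g
diced tomatoes: 1.5 oz × 8/5 × 28.35 g/oz ≈ 68 g

vegetable oil: 88 mL; breadcrumbs: 4 cup; shredded cheddar: 689 g; diced tomatoes: 68 g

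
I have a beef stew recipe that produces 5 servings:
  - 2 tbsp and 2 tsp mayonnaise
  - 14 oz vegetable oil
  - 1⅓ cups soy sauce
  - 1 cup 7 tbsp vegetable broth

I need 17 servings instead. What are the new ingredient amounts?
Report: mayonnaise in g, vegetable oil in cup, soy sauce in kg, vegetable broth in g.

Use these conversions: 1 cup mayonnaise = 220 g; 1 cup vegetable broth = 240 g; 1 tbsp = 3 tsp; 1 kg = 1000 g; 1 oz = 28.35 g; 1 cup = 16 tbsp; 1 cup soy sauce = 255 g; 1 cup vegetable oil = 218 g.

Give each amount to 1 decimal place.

Scaling factor: 17/5 = 3.4.
mayonnaise: (2 tbsp + 2 tsp = 8/3 tbsp) × 17/5 ÷ 16 tbsp/cup × 220 g/cup ≈ 124.7 g
vegetable oil: 14 oz × 17/5 × 28.35 g/oz ÷ 218 g/cup ≈ 6.2 cup
soy sauce: 4/3 cup × 17/5 × 255 g/cup ÷ 1000 g/kg ≈ 1.2 kg
vegetable broth: (1 cup + 7 tbsp = 1.4375 cup) × 17/5 × 240 g/cup = 1173.0 g

mayonnaise: 124.7 g; vegetable oil: 6.2 cup; soy sauce: 1.2 kg; vegetable broth: 1173.0 g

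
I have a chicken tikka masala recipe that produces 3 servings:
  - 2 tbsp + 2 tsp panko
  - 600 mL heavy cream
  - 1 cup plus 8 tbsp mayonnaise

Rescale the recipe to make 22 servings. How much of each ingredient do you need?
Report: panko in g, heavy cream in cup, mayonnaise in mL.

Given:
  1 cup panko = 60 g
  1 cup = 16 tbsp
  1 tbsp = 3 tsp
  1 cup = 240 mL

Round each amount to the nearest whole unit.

panko: 73 g; heavy cream: 18 cup; mayonnaise: 2640 mL

Scaling factor: 22/3.
panko: (2 tbsp + 2 tsp = 8/3 tbsp) × 22/3 ÷ 16 tbsp/cup × 60 g/cup ≈ 73 g
heavy cream: 600 mL × 22/3 ÷ 240 mL/cup ≈ 18 cup
mayonnaise: (1 cup + 8 tbsp = 1.5 cup) × 22/3 × 240 mL/cup = 2640 mL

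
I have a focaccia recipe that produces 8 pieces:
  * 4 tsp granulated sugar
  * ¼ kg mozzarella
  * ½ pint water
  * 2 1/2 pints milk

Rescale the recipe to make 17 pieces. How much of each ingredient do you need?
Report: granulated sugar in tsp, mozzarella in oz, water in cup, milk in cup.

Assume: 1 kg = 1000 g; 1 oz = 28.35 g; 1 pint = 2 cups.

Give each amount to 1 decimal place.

granulated sugar: 8.5 tsp; mozzarella: 18.7 oz; water: 2.1 cup; milk: 10.6 cup

Scaling factor: 17/8 = 2.125.
granulated sugar: 4 tsp × 17/8 = 8.5 tsp
mozzarella: 0.25 kg × 17/8 × 1000 g/kg ÷ 28.35 g/oz ≈ 18.7 oz
water: 0.5 pint × 17/8 × 2 cup/pint ≈ 2.1 cup
milk: 2.5 pint × 17/8 × 2 cup/pint ≈ 10.6 cup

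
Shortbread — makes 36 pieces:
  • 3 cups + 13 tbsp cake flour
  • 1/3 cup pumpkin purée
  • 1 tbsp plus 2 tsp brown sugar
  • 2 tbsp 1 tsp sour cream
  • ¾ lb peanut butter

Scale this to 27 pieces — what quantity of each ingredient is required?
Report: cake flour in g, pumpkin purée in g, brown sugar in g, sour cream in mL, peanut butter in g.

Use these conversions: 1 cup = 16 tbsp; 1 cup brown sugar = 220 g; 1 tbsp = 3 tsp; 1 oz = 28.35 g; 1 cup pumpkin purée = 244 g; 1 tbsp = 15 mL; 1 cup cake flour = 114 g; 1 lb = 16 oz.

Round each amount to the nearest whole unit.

Scaling factor: 27/36 = 3/4 = 0.75.
cake flour: (3 cup + 13 tbsp = 3.8125 cup) × 3/4 × 114 g/cup ≈ 326 g
pumpkin purée: 1/3 cup × 3/4 × 244 g/cup = 61 g
brown sugar: (1 tbsp + 2 tsp = 5/3 tbsp) × 3/4 ÷ 16 tbsp/cup × 220 g/cup ≈ 17 g
sour cream: (2 tbsp + 1 tsp = 7/3 tbsp) × 3/4 × 15 mL/tbsp ≈ 26 mL
peanut butter: 0.75 lb × 3/4 × 16 oz/lb × 28.35 g/oz ≈ 255 g

cake flour: 326 g; pumpkin purée: 61 g; brown sugar: 17 g; sour cream: 26 mL; peanut butter: 255 g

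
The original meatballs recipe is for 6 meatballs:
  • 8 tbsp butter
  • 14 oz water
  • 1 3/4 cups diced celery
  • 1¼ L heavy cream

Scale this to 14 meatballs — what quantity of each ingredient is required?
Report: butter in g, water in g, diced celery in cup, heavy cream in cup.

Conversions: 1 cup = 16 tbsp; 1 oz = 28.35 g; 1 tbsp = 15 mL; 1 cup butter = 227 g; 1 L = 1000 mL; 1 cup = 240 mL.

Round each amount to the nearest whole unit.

Scaling factor: 14/6 = 7/3.
butter: 8 tbsp × 7/3 ÷ 16 tbsp/cup × 227 g/cup ≈ 265 g
water: 14 oz × 7/3 × 28.35 g/oz ≈ 926 g
diced celery: 1.75 cup × 7/3 ≈ 4 cup
heavy cream: 1.25 L × 7/3 × 1000 mL/L ÷ 240 mL/cup ≈ 12 cup

butter: 265 g; water: 926 g; diced celery: 4 cup; heavy cream: 12 cup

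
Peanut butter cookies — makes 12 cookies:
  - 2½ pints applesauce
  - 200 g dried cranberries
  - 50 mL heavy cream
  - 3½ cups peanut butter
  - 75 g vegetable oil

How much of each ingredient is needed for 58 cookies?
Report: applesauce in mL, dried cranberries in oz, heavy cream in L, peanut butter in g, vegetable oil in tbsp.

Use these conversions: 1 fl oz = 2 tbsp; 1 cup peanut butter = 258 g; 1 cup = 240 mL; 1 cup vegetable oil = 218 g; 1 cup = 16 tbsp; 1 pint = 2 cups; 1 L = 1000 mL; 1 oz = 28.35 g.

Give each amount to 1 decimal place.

Scaling factor: 58/12 = 29/6.
applesauce: 2.5 pint × 29/6 × 2 cup/pint × 240 mL/cup = 5800.0 mL
dried cranberries: 200 g × 29/6 ÷ 28.35 g/oz ≈ 34.1 oz
heavy cream: 50 mL × 29/6 ÷ 1000 mL/L ≈ 0.2 L
peanut butter: 3.5 cup × 29/6 × 258 g/cup = 4364.5 g
vegetable oil: 75 g × 29/6 ÷ 218 g/cup × 16 tbsp/cup ≈ 26.6 tbsp

applesauce: 5800.0 mL; dried cranberries: 34.1 oz; heavy cream: 0.2 L; peanut butter: 4364.5 g; vegetable oil: 26.6 tbsp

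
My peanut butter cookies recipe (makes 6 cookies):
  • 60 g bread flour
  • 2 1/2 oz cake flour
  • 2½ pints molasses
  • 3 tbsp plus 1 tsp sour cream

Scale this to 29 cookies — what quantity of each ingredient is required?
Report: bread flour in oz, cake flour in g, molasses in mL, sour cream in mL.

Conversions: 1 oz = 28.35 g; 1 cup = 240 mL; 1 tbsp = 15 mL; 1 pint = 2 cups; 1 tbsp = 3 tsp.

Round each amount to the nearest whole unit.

Scaling factor: 29/6.
bread flour: 60 g × 29/6 ÷ 28.35 g/oz ≈ 10 oz
cake flour: 2.5 oz × 29/6 × 28.35 g/oz ≈ 343 g
molasses: 2.5 pint × 29/6 × 2 cup/pint × 240 mL/cup = 5800 mL
sour cream: (3 tbsp + 1 tsp = 10/3 tbsp) × 29/6 × 15 mL/tbsp ≈ 242 mL

bread flour: 10 oz; cake flour: 343 g; molasses: 5800 mL; sour cream: 242 mL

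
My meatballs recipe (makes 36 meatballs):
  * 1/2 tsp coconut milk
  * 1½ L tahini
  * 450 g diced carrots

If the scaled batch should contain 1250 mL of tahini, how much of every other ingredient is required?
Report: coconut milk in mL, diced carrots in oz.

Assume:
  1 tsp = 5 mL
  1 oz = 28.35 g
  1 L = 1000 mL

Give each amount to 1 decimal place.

The original recipe has 1500 mL of tahini, so the scaling factor is 1250 ÷ 1500 = 5/6.
coconut milk: 0.5 tsp × 5/6 × 5 mL/tsp ≈ 2.1 mL
diced carrots: 450 g × 5/6 ÷ 28.35 g/oz ≈ 13.2 oz

coconut milk: 2.1 mL; diced carrots: 13.2 oz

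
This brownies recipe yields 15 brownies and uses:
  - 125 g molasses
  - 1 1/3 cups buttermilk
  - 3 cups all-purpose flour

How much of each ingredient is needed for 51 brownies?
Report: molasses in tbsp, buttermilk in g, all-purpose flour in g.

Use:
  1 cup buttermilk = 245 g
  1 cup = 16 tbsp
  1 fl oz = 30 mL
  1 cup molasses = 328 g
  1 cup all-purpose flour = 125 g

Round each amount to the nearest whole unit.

Scaling factor: 51/15 = 17/5 = 3.4.
molasses: 125 g × 17/5 ÷ 328 g/cup × 16 tbsp/cup ≈ 21 tbsp
buttermilk: 4/3 cup × 17/5 × 245 g/cup ≈ 1111 g
all-purpose flour: 3 cup × 17/5 × 125 g/cup = 1275 g

molasses: 21 tbsp; buttermilk: 1111 g; all-purpose flour: 1275 g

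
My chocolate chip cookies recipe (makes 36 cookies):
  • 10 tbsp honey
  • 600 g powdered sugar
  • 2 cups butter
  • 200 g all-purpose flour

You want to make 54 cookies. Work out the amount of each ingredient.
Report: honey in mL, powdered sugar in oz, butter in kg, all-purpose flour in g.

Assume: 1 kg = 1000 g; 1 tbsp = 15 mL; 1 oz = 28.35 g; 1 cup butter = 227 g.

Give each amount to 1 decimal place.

honey: 225.0 mL; powdered sugar: 31.7 oz; butter: 0.7 kg; all-purpose flour: 300.0 g

Scaling factor: 54/36 = 3/2 = 1.5.
honey: 10 tbsp × 3/2 × 15 mL/tbsp = 225.0 mL
powdered sugar: 600 g × 3/2 ÷ 28.35 g/oz ≈ 31.7 oz
butter: 2 cup × 3/2 × 227 g/cup ÷ 1000 g/kg ≈ 0.7 kg
all-purpose flour: 200 g × 3/2 = 300.0 g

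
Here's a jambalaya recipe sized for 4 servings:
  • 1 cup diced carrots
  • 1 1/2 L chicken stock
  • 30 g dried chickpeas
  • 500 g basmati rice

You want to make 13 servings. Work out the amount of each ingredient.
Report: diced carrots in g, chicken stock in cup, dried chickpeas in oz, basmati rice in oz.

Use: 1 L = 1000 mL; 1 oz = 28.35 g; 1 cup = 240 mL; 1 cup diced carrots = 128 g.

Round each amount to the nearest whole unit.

Scaling factor: 13/4 = 3.25.
diced carrots: 1 cup × 13/4 × 128 g/cup = 416 g
chicken stock: 1.5 L × 13/4 × 1000 mL/L ÷ 240 mL/cup ≈ 20 cup
dried chickpeas: 30 g × 13/4 ÷ 28.35 g/oz ≈ 3 oz
basmati rice: 500 g × 13/4 ÷ 28.35 g/oz ≈ 57 oz

diced carrots: 416 g; chicken stock: 20 cup; dried chickpeas: 3 oz; basmati rice: 57 oz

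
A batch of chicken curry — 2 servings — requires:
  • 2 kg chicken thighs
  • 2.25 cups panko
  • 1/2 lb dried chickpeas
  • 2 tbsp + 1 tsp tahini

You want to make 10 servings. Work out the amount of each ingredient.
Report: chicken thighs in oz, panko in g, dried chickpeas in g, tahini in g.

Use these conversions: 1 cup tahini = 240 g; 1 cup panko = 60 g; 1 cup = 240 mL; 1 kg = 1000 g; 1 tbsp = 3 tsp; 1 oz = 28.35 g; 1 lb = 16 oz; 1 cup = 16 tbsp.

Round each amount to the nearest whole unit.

Scaling factor: 10/2 = 5.
chicken thighs: 2 kg × 5 × 1000 g/kg ÷ 28.35 g/oz ≈ 353 oz
panko: 2.25 cup × 5 × 60 g/cup = 675 g
dried chickpeas: 0.5 lb × 5 × 16 oz/lb × 28.35 g/oz = 1134 g
tahini: (2 tbsp + 1 tsp = 7/3 tbsp) × 5 ÷ 16 tbsp/cup × 240 g/cup = 175 g

chicken thighs: 353 oz; panko: 675 g; dried chickpeas: 1134 g; tahini: 175 g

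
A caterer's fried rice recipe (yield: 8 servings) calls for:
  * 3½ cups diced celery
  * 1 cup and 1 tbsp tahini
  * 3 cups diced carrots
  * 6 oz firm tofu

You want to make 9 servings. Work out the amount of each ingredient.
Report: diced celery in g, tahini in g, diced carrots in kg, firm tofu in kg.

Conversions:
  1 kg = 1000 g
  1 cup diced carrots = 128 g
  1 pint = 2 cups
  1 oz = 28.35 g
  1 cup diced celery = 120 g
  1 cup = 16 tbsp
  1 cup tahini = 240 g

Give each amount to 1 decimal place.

Scaling factor: 9/8 = 1.125.
diced celery: 3.5 cup × 9/8 × 120 g/cup = 472.5 g
tahini: (1 cup + 1 tbsp = 1.0625 cup) × 9/8 × 240 g/cup ≈ 286.9 g
diced carrots: 3 cup × 9/8 × 128 g/cup ÷ 1000 g/kg ≈ 0.4 kg
firm tofu: 6 oz × 9/8 × 28.35 g/oz ÷ 1000 g/kg ≈ 0.2 kg

diced celery: 472.5 g; tahini: 286.9 g; diced carrots: 0.4 kg; firm tofu: 0.2 kg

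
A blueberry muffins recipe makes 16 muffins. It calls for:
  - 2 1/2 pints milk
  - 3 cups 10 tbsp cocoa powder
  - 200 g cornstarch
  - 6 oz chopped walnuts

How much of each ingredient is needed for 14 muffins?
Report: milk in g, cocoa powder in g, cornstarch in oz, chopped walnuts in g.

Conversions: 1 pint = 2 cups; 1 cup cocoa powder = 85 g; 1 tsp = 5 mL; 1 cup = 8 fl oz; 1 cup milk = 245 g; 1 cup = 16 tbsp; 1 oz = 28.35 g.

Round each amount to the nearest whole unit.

milk: 1072 g; cocoa powder: 270 g; cornstarch: 6 oz; chopped walnuts: 149 g

Scaling factor: 14/16 = 7/8 = 0.875.
milk: 2.5 pint × 7/8 × 2 cup/pint × 245 g/cup ≈ 1072 g
cocoa powder: (3 cup + 10 tbsp = 3.625 cup) × 7/8 × 85 g/cup ≈ 270 g
cornstarch: 200 g × 7/8 ÷ 28.35 g/oz ≈ 6 oz
chopped walnuts: 6 oz × 7/8 × 28.35 g/oz ≈ 149 g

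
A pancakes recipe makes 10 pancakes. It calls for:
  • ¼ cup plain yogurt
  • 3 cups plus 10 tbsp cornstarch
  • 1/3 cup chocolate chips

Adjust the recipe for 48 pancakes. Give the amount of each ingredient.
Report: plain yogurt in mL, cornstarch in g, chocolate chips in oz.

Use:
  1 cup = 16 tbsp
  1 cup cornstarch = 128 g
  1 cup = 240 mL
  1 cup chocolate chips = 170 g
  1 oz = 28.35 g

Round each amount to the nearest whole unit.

Scaling factor: 48/10 = 24/5 = 4.8.
plain yogurt: 0.25 cup × 24/5 × 240 mL/cup = 288 mL
cornstarch: (3 cup + 10 tbsp = 3.625 cup) × 24/5 × 128 g/cup ≈ 2227 g
chocolate chips: 1/3 cup × 24/5 × 170 g/cup ÷ 28.35 g/oz ≈ 10 oz

plain yogurt: 288 mL; cornstarch: 2227 g; chocolate chips: 10 oz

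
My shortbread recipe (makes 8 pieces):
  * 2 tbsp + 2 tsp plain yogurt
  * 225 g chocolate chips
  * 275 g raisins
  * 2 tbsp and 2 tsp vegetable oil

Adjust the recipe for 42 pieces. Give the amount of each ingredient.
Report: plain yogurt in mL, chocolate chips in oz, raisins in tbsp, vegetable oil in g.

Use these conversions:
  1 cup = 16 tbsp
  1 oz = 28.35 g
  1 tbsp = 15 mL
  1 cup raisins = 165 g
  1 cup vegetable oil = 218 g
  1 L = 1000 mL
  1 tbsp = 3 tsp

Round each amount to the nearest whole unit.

plain yogurt: 210 mL; chocolate chips: 42 oz; raisins: 140 tbsp; vegetable oil: 191 g

Scaling factor: 42/8 = 21/4 = 5.25.
plain yogurt: (2 tbsp + 2 tsp = 8/3 tbsp) × 21/4 × 15 mL/tbsp = 210 mL
chocolate chips: 225 g × 21/4 ÷ 28.35 g/oz ≈ 42 oz
raisins: 275 g × 21/4 ÷ 165 g/cup × 16 tbsp/cup = 140 tbsp
vegetable oil: (2 tbsp + 2 tsp = 8/3 tbsp) × 21/4 ÷ 16 tbsp/cup × 218 g/cup ≈ 191 g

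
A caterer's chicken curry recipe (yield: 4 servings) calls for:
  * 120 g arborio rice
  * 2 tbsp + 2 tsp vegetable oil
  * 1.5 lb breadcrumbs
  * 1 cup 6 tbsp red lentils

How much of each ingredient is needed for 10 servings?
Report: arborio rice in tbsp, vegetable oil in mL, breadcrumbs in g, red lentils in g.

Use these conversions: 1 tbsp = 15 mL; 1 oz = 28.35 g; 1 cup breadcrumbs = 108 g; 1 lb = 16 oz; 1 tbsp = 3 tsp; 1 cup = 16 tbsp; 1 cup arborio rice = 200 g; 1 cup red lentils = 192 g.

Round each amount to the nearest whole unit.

arborio rice: 24 tbsp; vegetable oil: 100 mL; breadcrumbs: 1701 g; red lentils: 660 g

Scaling factor: 10/4 = 5/2 = 2.5.
arborio rice: 120 g × 5/2 ÷ 200 g/cup × 16 tbsp/cup = 24 tbsp
vegetable oil: (2 tbsp + 2 tsp = 8/3 tbsp) × 5/2 × 15 mL/tbsp = 100 mL
breadcrumbs: 1.5 lb × 5/2 × 16 oz/lb × 28.35 g/oz = 1701 g
red lentils: (1 cup + 6 tbsp = 1.375 cup) × 5/2 × 192 g/cup = 660 g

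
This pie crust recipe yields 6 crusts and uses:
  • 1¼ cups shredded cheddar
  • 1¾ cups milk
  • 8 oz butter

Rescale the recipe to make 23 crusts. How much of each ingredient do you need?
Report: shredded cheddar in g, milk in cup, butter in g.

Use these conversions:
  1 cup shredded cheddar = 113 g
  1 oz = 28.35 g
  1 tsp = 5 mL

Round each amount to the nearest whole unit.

Scaling factor: 23/6.
shredded cheddar: 1.25 cup × 23/6 × 113 g/cup ≈ 541 g
milk: 1.75 cup × 23/6 ≈ 7 cup
butter: 8 oz × 23/6 × 28.35 g/oz ≈ 869 g

shredded cheddar: 541 g; milk: 7 cup; butter: 869 g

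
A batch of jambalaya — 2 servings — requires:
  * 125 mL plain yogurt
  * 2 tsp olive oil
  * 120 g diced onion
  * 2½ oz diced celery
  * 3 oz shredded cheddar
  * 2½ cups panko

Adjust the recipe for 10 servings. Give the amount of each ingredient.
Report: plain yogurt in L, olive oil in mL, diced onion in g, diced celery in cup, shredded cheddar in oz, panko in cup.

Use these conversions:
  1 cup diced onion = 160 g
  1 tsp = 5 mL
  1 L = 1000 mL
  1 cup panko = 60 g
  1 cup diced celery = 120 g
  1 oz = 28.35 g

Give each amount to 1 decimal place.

Scaling factor: 10/2 = 5.
plain yogurt: 125 mL × 5 ÷ 1000 mL/L ≈ 0.6 L
olive oil: 2 tsp × 5 × 5 mL/tsp = 50.0 mL
diced onion: 120 g × 5 = 600.0 g
diced celery: 2.5 oz × 5 × 28.35 g/oz ÷ 120 g/cup ≈ 3.0 cup
shredded cheddar: 3 oz × 5 = 15.0 oz
panko: 2.5 cup × 5 = 12.5 cup

plain yogurt: 0.6 L; olive oil: 50.0 mL; diced onion: 600.0 g; diced celery: 3.0 cup; shredded cheddar: 15.0 oz; panko: 12.5 cup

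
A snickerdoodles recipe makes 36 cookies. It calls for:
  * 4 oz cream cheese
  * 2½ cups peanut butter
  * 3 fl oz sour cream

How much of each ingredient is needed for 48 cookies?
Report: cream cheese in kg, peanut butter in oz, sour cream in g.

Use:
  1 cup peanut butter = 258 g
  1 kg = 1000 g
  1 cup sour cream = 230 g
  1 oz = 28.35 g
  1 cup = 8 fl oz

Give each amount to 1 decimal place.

cream cheese: 0.2 kg; peanut butter: 30.3 oz; sour cream: 115.0 g

Scaling factor: 48/36 = 4/3.
cream cheese: 4 oz × 4/3 × 28.35 g/oz ÷ 1000 g/kg ≈ 0.2 kg
peanut butter: 2.5 cup × 4/3 × 258 g/cup ÷ 28.35 g/oz ≈ 30.3 oz
sour cream: 3 fl oz × 4/3 ÷ 8 fl oz/cup × 230 g/cup = 115.0 g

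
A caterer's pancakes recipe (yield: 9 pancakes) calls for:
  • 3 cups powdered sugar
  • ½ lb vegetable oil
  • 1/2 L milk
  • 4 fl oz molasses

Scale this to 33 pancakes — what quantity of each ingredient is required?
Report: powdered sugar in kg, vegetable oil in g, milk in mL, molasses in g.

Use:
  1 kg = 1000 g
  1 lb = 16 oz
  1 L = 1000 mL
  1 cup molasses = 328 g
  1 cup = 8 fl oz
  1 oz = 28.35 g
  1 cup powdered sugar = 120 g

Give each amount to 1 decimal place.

Scaling factor: 33/9 = 11/3.
powdered sugar: 3 cup × 11/3 × 120 g/cup ÷ 1000 g/kg ≈ 1.3 kg
vegetable oil: 0.5 lb × 11/3 × 16 oz/lb × 28.35 g/oz = 831.6 g
milk: 0.5 L × 11/3 × 1000 mL/L ≈ 1833.3 mL
molasses: 4 fl oz × 11/3 ÷ 8 fl oz/cup × 328 g/cup ≈ 601.3 g

powdered sugar: 1.3 kg; vegetable oil: 831.6 g; milk: 1833.3 mL; molasses: 601.3 g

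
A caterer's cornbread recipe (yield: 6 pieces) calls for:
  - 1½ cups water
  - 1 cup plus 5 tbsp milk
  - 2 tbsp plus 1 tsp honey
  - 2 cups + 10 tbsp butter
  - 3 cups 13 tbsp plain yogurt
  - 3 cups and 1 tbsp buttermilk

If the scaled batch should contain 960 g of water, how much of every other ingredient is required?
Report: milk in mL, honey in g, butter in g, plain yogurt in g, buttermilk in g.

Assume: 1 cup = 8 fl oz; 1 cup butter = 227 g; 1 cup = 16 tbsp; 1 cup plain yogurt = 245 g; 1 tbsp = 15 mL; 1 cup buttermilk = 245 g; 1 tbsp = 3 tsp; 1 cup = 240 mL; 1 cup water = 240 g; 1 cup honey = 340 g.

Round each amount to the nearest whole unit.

milk: 840 mL; honey: 132 g; butter: 1589 g; plain yogurt: 2491 g; buttermilk: 2001 g

The original recipe has 360 g of water, so the scaling factor is 960 ÷ 360 = 8/3.
milk: (1 cup + 5 tbsp = 1.3125 cup) × 8/3 × 240 mL/cup = 840 mL
honey: (2 tbsp + 1 tsp = 7/3 tbsp) × 8/3 ÷ 16 tbsp/cup × 340 g/cup ≈ 132 g
butter: (2 cup + 10 tbsp = 2.625 cup) × 8/3 × 227 g/cup = 1589 g
plain yogurt: (3 cup + 13 tbsp = 3.8125 cup) × 8/3 × 245 g/cup ≈ 2491 g
buttermilk: (3 cup + 1 tbsp = 3.0625 cup) × 8/3 × 245 g/cup ≈ 2001 g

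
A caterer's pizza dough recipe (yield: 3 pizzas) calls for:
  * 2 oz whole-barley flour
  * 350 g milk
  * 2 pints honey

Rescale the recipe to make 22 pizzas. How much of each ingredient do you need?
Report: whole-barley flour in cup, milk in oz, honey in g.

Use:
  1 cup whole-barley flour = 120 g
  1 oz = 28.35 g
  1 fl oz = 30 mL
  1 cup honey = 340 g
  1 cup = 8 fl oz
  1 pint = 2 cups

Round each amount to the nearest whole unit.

Scaling factor: 22/3.
whole-barley flour: 2 oz × 22/3 × 28.35 g/oz ÷ 120 g/cup ≈ 3 cup
milk: 350 g × 22/3 ÷ 28.35 g/oz ≈ 91 oz
honey: 2 pint × 22/3 × 2 cup/pint × 340 g/cup ≈ 9973 g

whole-barley flour: 3 cup; milk: 91 oz; honey: 9973 g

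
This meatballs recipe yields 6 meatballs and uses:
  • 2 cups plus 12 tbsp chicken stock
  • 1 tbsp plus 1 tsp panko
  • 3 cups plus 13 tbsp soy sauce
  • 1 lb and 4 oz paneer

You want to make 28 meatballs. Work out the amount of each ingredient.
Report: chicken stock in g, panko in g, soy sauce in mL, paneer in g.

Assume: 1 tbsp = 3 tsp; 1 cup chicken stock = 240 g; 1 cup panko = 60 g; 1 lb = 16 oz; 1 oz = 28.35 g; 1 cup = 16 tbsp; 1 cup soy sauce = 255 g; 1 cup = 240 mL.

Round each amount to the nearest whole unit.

chicken stock: 3080 g; panko: 23 g; soy sauce: 4270 mL; paneer: 2646 g

Scaling factor: 28/6 = 14/3.
chicken stock: (2 cup + 12 tbsp = 2.75 cup) × 14/3 × 240 g/cup = 3080 g
panko: (1 tbsp + 1 tsp = 4/3 tbsp) × 14/3 ÷ 16 tbsp/cup × 60 g/cup ≈ 23 g
soy sauce: (3 cup + 13 tbsp = 3.8125 cup) × 14/3 × 240 mL/cup = 4270 mL
paneer: (1 lb + 4 oz = 1.25 lb) × 14/3 × 16 oz/lb × 28.35 g/oz = 2646 g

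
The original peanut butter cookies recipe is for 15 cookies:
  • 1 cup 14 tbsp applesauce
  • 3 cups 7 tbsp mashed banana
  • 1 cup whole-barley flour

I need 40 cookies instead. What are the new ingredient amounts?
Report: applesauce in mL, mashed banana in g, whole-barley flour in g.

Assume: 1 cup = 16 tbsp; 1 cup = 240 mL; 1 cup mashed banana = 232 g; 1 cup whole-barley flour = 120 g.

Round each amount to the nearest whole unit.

Scaling factor: 40/15 = 8/3.
applesauce: (1 cup + 14 tbsp = 1.875 cup) × 8/3 × 240 mL/cup = 1200 mL
mashed banana: (3 cup + 7 tbsp = 3.4375 cup) × 8/3 × 232 g/cup ≈ 2127 g
whole-barley flour: 1 cup × 8/3 × 120 g/cup = 320 g

applesauce: 1200 mL; mashed banana: 2127 g; whole-barley flour: 320 g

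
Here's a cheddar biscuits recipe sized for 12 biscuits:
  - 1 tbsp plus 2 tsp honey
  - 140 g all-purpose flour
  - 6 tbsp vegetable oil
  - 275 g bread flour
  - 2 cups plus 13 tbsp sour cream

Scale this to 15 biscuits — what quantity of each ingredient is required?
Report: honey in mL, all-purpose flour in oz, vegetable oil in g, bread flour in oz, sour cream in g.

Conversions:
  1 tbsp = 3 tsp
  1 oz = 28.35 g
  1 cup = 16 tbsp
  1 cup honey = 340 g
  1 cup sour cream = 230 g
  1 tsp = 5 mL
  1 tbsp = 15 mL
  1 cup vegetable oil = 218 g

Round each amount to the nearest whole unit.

Scaling factor: 15/12 = 5/4 = 1.25.
honey: (1 tbsp + 2 tsp = 5/3 tbsp) × 5/4 × 15 mL/tbsp ≈ 31 mL
all-purpose flour: 140 g × 5/4 ÷ 28.35 g/oz ≈ 6 oz
vegetable oil: 6 tbsp × 5/4 ÷ 16 tbsp/cup × 218 g/cup ≈ 102 g
bread flour: 275 g × 5/4 ÷ 28.35 g/oz ≈ 12 oz
sour cream: (2 cup + 13 tbsp = 2.8125 cup) × 5/4 × 230 g/cup ≈ 809 g

honey: 31 mL; all-purpose flour: 6 oz; vegetable oil: 102 g; bread flour: 12 oz; sour cream: 809 g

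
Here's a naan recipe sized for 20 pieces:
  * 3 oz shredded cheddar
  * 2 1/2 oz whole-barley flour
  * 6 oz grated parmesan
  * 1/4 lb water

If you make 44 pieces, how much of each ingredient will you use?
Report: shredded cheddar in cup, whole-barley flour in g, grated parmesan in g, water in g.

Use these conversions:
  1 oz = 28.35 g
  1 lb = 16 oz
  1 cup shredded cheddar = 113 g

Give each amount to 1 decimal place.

Scaling factor: 44/20 = 11/5 = 2.2.
shredded cheddar: 3 oz × 11/5 × 28.35 g/oz ÷ 113 g/cup ≈ 1.7 cup
whole-barley flour: 2.5 oz × 11/5 × 28.35 g/oz ≈ 155.9 g
grated parmesan: 6 oz × 11/5 × 28.35 g/oz ≈ 374.2 g
water: 0.25 lb × 11/5 × 16 oz/lb × 28.35 g/oz ≈ 249.5 g

shredded cheddar: 1.7 cup; whole-barley flour: 155.9 g; grated parmesan: 374.2 g; water: 249.5 g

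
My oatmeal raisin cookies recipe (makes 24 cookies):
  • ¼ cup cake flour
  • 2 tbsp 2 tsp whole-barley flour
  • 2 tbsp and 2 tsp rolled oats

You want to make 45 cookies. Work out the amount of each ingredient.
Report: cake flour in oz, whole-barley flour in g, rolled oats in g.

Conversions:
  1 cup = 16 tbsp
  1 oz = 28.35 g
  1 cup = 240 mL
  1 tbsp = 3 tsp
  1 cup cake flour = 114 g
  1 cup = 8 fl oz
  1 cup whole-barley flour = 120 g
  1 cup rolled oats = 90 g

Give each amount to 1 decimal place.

Scaling factor: 45/24 = 15/8 = 1.875.
cake flour: 0.25 cup × 15/8 × 114 g/cup ÷ 28.35 g/oz ≈ 1.9 oz
whole-barley flour: (2 tbsp + 2 tsp = 8/3 tbsp) × 15/8 ÷ 16 tbsp/cup × 120 g/cup = 37.5 g
rolled oats: (2 tbsp + 2 tsp = 8/3 tbsp) × 15/8 ÷ 16 tbsp/cup × 90 g/cup ≈ 28.1 g

cake flour: 1.9 oz; whole-barley flour: 37.5 g; rolled oats: 28.1 g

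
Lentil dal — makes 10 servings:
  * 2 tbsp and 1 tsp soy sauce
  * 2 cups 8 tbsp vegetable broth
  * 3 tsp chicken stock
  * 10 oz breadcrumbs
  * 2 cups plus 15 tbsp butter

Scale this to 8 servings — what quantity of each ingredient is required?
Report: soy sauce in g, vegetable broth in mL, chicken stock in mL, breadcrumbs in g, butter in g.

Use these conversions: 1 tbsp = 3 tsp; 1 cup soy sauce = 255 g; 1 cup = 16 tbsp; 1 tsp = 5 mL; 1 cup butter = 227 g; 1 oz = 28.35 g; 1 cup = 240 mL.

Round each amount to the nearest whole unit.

Scaling factor: 8/10 = 4/5 = 0.8.
soy sauce: (2 tbsp + 1 tsp = 7/3 tbsp) × 4/5 ÷ 16 tbsp/cup × 255 g/cup ≈ 30 g
vegetable broth: (2 cup + 8 tbsp = 2.5 cup) × 4/5 × 240 mL/cup = 480 mL
chicken stock: 3 tsp × 4/5 × 5 mL/tsp = 12 mL
breadcrumbs: 10 oz × 4/5 × 28.35 g/oz ≈ 227 g
butter: (2 cup + 15 tbsp = 2.9375 cup) × 4/5 × 227 g/cup ≈ 533 g

soy sauce: 30 g; vegetable broth: 480 mL; chicken stock: 12 mL; breadcrumbs: 227 g; butter: 533 g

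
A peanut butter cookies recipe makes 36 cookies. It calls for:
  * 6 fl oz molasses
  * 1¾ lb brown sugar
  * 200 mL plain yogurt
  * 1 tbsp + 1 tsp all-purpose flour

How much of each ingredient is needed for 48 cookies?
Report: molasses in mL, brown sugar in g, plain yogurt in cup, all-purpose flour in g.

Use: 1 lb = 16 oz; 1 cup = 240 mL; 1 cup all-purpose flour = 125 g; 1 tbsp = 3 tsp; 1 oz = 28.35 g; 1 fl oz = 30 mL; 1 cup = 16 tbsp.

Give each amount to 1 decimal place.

molasses: 240.0 mL; brown sugar: 1058.4 g; plain yogurt: 1.1 cup; all-purpose flour: 13.9 g

Scaling factor: 48/36 = 4/3.
molasses: 6 fl oz × 4/3 × 30 mL/fl oz = 240.0 mL
brown sugar: 1.75 lb × 4/3 × 16 oz/lb × 28.35 g/oz = 1058.4 g
plain yogurt: 200 mL × 4/3 ÷ 240 mL/cup ≈ 1.1 cup
all-purpose flour: (1 tbsp + 1 tsp = 4/3 tbsp) × 4/3 ÷ 16 tbsp/cup × 125 g/cup ≈ 13.9 g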